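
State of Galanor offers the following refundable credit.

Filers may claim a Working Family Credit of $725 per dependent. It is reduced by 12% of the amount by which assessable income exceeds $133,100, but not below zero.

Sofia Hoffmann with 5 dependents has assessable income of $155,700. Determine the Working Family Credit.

Working Family Credit: base = 5 × $725 = $3,625. 12% of the $22,600 excess over $133,100 is $2,712; credit = $3,625 − $2,712 = $913.

$913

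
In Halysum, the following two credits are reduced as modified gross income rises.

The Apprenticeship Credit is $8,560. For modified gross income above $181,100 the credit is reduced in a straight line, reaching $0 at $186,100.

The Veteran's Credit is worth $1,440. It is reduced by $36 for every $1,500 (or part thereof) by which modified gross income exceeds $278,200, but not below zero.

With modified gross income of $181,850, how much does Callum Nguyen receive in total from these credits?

$8,716

Apprenticeship Credit: $181,850 is $750 into a $5,000 phase-out range, leaving 4,250/5,000 of the credit: $8,560 × 4,250/5,000 = $7,276.
Veteran's Credit: $181,850 is at or below the $278,200 threshold, so the full $1,440 applies.
Total: $7,276 + $1,440 = $8,716.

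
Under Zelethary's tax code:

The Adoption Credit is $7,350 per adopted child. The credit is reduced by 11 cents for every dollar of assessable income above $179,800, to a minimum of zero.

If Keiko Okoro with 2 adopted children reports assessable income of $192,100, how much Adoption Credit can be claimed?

$13,347

Adoption Credit: base = 2 × $7,350 = $14,700. 11% of the $12,300 excess over $179,800 is $1,353; credit = $14,700 − $1,353 = $13,347.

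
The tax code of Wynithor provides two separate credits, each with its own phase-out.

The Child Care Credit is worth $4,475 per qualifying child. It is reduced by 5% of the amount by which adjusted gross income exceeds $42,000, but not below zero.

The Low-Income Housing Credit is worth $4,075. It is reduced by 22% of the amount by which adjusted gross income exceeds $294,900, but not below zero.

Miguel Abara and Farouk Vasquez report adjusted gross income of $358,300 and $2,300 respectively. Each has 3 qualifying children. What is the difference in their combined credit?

$17,500

Miguel ($358,300): Child Care Credit: base = 3 × $4,475 = $13,425. 5% of the $316,300 excess over $42,000 is $15,815 ≥ base, so the credit is $0. Low-Income Housing Credit: 22% of the $63,400 excess over $294,900 is $13,948 ≥ base, so the credit is $0. total $0 + $0 = $0
Farouk ($2,300): Child Care Credit: base = 3 × $4,475 = $13,425. $2,300 is at or below the $42,000 threshold, so the full $13,425 applies. Low-Income Housing Credit: $2,300 is at or below the $294,900 threshold, so the full $4,075 applies. total $13,425 + $4,075 = $17,500
Difference: |$0 − $17,500| = $17,500.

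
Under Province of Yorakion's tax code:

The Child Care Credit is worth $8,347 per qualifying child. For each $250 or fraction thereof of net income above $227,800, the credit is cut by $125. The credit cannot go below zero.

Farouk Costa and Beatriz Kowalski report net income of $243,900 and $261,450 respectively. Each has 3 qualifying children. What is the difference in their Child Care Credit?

Farouk ($243,900): Child Care Credit: base = 3 × $8,347 = $25,041. income exceeds $227,800 by $16,100, which is 65 full-or-partial $250 increments; reduction = 65 × $125 = $8,125, leaving $16,916.
Beatriz ($261,450): Child Care Credit: base = 3 × $8,347 = $25,041. income exceeds $227,800 by $33,650, which is 135 full-or-partial $250 increments; reduction = 135 × $125 = $16,875, leaving $8,166.
Difference: |$16,916 − $8,166| = $8,750.

$8,750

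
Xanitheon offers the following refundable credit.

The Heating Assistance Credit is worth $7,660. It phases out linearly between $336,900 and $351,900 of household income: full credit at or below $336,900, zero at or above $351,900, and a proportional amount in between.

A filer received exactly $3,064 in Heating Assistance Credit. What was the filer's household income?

$3,064 is 3,064/7,660 of the full $7,660, so 4,596/7,660 of the $15,000 range has been used: income = $336,900 + $15,000 × 4,596/7,660 = $345,900.

$345,900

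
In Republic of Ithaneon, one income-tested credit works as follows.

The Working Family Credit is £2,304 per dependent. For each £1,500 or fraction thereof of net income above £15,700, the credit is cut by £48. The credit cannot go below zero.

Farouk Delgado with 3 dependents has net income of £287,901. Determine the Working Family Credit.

Working Family Credit: base = 3 × £2,304 = £6,912. income exceeds £15,700 by £272,201 → 182 increments × £48 = £8,736 ≥ base, so the credit is £0.

£0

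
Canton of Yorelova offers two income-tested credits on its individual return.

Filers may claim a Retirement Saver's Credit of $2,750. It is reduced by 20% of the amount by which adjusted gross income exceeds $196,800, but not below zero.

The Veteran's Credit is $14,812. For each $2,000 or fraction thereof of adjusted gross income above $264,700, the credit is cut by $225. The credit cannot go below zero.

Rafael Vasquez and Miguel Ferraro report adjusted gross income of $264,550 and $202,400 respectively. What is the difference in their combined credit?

$1,630

Rafael ($264,550): Retirement Saver's Credit: 20% of the $67,750 excess over $196,800 is $13,550 ≥ base, so the credit is $0. Veteran's Credit: $264,550 is at or below the $264,700 threshold, so the full $14,812 applies. total $0 + $14,812 = $14,812
Miguel ($202,400): Retirement Saver's Credit: 20% of the $5,600 excess over $196,800 is $1,120; credit = $2,750 − $1,120 = $1,630. Veteran's Credit: $202,400 is at or below the $264,700 threshold, so the full $14,812 applies. total $1,630 + $14,812 = $16,442
Difference: |$14,812 − $16,442| = $1,630.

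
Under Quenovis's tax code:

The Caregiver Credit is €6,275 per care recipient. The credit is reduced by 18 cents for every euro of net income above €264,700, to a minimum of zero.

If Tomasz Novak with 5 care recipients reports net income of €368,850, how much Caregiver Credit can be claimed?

Caregiver Credit: base = 5 × €6,275 = €31,375. 18% of the €104,150 excess over €264,700 is €18,747; credit = €31,375 − €18,747 = €12,628.

€12,628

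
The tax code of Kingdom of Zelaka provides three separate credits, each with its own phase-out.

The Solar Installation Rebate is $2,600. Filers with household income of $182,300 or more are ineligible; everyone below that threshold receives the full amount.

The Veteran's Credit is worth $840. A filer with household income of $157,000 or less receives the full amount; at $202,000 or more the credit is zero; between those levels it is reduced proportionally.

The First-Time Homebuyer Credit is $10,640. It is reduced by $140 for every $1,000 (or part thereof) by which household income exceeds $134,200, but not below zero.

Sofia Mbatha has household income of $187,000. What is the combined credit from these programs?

Solar Installation Rebate: $187,000 meets or exceeds the $182,300 cutoff, so the credit is $0.
Veteran's Credit: $187,000 is $30,000 into a $45,000 phase-out range, leaving 15,000/45,000 of the credit: $840 × 15,000/45,000 = $280.
First-Time Homebuyer Credit: income exceeds $134,200 by $52,800, which is 53 full-or-partial $1,000 increments; reduction = 53 × $140 = $7,420, leaving $3,220.
Total: $0 + $280 + $3,220 = $3,500.

$3,500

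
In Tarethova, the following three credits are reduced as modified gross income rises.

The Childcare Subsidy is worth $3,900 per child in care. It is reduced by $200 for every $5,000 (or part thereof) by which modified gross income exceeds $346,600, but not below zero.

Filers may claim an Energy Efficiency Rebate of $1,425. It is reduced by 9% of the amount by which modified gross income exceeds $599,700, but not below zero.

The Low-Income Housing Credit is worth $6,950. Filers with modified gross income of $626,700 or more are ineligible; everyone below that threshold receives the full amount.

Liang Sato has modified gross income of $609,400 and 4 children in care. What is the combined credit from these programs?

Childcare Subsidy: base = 4 × $3,900 = $15,600. income exceeds $346,600 by $262,800, which is 53 full-or-partial $5,000 increments; reduction = 53 × $200 = $10,600, leaving $5,000.
Energy Efficiency Rebate: 9% of the $9,700 excess over $599,700 is $873; credit = $1,425 − $873 = $552.
Low-Income Housing Credit: $609,400 is below the $626,700 cutoff, so the full $6,950 applies.
Total: $5,000 + $552 + $6,950 = $12,502.

$12,502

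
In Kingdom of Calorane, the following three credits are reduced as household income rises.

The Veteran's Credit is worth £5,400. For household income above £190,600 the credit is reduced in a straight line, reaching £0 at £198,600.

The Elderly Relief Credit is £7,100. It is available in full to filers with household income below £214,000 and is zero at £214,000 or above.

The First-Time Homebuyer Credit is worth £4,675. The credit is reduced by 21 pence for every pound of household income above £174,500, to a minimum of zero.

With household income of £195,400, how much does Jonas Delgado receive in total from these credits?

£9,546

Veteran's Credit: £195,400 is £4,800 into a £8,000 phase-out range, leaving 3,200/8,000 of the credit: £5,400 × 3,200/8,000 = £2,160.
Elderly Relief Credit: £195,400 is below the £214,000 cutoff, so the full £7,100 applies.
First-Time Homebuyer Credit: 21% of the £20,900 excess over £174,500 is £4,389; credit = £4,675 − £4,389 = £286.
Total: £2,160 + £7,100 + £286 = £9,546.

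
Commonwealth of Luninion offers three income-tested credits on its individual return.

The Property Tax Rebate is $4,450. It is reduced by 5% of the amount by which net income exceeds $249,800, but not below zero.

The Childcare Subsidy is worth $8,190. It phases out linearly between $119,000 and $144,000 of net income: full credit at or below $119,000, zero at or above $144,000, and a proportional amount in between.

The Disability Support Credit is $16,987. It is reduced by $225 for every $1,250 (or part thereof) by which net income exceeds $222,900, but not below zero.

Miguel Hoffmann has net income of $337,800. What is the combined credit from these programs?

Property Tax Rebate: 5% of the $88,000 excess over $249,800 is $4,400; credit = $4,450 − $4,400 = $50.
Childcare Subsidy: $337,800 is at or above $144,000, so the credit is $0.
Disability Support Credit: income exceeds $222,900 by $114,900 → 92 increments × $225 = $20,700 ≥ base, so the credit is $0.
Total: $50 + $0 + $0 = $50.

$50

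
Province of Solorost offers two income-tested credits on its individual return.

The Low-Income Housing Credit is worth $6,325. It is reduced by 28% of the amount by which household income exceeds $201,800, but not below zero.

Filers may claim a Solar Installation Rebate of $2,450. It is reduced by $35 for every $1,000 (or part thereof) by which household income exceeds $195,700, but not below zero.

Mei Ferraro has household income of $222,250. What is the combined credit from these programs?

Low-Income Housing Credit: 28% of the $20,450 excess over $201,800 is $5,726; credit = $6,325 − $5,726 = $599.
Solar Installation Rebate: income exceeds $195,700 by $26,550, which is 27 full-or-partial $1,000 increments; reduction = 27 × $35 = $945, leaving $1,505.
Total: $599 + $1,505 = $2,104.

$2,104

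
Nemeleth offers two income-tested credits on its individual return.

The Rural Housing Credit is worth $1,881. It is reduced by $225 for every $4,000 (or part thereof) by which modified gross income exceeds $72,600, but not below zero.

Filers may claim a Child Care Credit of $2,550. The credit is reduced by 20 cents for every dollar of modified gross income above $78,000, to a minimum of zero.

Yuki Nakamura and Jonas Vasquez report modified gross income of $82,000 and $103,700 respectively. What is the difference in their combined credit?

Yuki ($82,000): Rural Housing Credit: income exceeds $72,600 by $9,400, which is 3 full-or-partial $4,000 increments; reduction = 3 × $225 = $675, leaving $1,206. Child Care Credit: 20% of the $4,000 excess over $78,000 is $800; credit = $2,550 − $800 = $1,750. total $1,206 + $1,750 = $2,956
Jonas ($103,700): Rural Housing Credit: income exceeds $72,600 by $31,100, which is 8 full-or-partial $4,000 increments; reduction = 8 × $225 = $1,800, leaving $81. Child Care Credit: 20% of the $25,700 excess over $78,000 is $5,140 ≥ base, so the credit is $0. total $81 + $0 = $81
Difference: |$2,956 − $81| = $2,875.

$2,875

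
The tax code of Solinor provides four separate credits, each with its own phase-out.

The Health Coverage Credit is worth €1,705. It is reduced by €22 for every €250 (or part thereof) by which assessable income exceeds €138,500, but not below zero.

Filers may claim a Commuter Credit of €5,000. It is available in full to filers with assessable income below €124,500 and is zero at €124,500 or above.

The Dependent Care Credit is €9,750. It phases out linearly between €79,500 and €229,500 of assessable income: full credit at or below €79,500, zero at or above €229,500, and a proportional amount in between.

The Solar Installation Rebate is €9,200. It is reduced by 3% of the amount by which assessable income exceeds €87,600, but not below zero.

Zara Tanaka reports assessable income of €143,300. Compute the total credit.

€14,397

Health Coverage Credit: income exceeds €138,500 by €4,800, which is 20 full-or-partial €250 increments; reduction = 20 × €22 = €440, leaving €1,265.
Commuter Credit: €143,300 meets or exceeds the €124,500 cutoff, so the credit is €0.
Dependent Care Credit: €143,300 is €63,800 into a €150,000 phase-out range, leaving 86,200/150,000 of the credit: €9,750 × 86,200/150,000 = €5,603.
Solar Installation Rebate: 3% of the €55,700 excess over €87,600 is €1,671; credit = €9,200 − €1,671 = €7,529.
Total: €1,265 + €0 + €5,603 + €7,529 = €14,397.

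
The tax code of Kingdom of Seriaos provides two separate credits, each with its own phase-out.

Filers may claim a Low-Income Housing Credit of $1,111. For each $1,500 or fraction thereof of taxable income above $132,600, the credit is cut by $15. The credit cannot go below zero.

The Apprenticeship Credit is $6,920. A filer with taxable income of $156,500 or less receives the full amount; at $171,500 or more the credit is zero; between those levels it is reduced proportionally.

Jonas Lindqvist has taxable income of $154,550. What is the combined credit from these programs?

$7,806

Low-Income Housing Credit: income exceeds $132,600 by $21,950, which is 15 full-or-partial $1,500 increments; reduction = 15 × $15 = $225, leaving $886.
Apprenticeship Credit: $154,550 is at or below the $156,500 threshold, so the full $6,920 applies.
Total: $886 + $6,920 = $7,806.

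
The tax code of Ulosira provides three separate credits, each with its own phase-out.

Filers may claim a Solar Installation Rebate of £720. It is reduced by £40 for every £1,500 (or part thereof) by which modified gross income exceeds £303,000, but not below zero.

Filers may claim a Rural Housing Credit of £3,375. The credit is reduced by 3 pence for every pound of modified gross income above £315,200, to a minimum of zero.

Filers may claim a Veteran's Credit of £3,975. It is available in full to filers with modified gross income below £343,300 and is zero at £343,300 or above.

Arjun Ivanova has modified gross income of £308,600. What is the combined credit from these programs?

Solar Installation Rebate: income exceeds £303,000 by £5,600, which is 4 full-or-partial £1,500 increments; reduction = 4 × £40 = £160, leaving £560.
Rural Housing Credit: £308,600 is at or below the £315,200 threshold, so the full £3,375 applies.
Veteran's Credit: £308,600 is below the £343,300 cutoff, so the full £3,975 applies.
Total: £560 + £3,375 + £3,975 = £7,910.

£7,910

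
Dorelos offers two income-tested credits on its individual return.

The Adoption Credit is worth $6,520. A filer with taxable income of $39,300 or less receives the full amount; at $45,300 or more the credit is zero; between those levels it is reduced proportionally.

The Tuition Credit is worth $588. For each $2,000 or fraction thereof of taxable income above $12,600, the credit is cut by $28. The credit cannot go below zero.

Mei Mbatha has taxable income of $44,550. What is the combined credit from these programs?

Adoption Credit: $44,550 is $5,250 into a $6,000 phase-out range, leaving 750/6,000 of the credit: $6,520 × 750/6,000 = $815.
Tuition Credit: income exceeds $12,600 by $31,950, which is 16 full-or-partial $2,000 increments; reduction = 16 × $28 = $448, leaving $140.
Total: $815 + $140 = $955.

$955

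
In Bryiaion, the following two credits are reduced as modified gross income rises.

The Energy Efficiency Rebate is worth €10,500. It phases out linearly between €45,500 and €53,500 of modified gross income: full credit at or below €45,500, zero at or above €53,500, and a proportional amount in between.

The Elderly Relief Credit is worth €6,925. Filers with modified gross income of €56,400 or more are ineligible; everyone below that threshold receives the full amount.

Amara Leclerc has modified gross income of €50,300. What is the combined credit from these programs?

€11,125

Energy Efficiency Rebate: €50,300 is €4,800 into a €8,000 phase-out range, leaving 3,200/8,000 of the credit: €10,500 × 3,200/8,000 = €4,200.
Elderly Relief Credit: €50,300 is below the €56,400 cutoff, so the full €6,925 applies.
Total: €4,200 + €6,925 = €11,125.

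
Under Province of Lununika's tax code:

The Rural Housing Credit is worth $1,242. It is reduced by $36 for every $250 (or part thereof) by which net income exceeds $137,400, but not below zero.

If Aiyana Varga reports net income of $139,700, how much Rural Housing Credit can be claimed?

$882

Rural Housing Credit: income exceeds $137,400 by $2,300, which is 10 full-or-partial $250 increments; reduction = 10 × $36 = $360, leaving $882.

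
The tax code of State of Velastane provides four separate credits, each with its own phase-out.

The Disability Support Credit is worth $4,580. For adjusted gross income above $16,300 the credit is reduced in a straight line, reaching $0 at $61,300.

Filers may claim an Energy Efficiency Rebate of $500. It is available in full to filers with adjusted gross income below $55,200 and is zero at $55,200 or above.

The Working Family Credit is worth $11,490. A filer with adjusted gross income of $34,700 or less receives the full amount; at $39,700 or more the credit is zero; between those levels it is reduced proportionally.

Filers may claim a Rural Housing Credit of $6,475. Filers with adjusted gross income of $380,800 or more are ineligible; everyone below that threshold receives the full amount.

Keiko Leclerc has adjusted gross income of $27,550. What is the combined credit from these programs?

Disability Support Credit: $27,550 is $11,250 into a $45,000 phase-out range, leaving 33,750/45,000 of the credit: $4,580 × 33,750/45,000 = $3,435.
Energy Efficiency Rebate: $27,550 is below the $55,200 cutoff, so the full $500 applies.
Working Family Credit: $27,550 is at or below the $34,700 threshold, so the full $11,490 applies.
Rural Housing Credit: $27,550 is below the $380,800 cutoff, so the full $6,475 applies.
Total: $3,435 + $500 + $11,490 + $6,475 = $21,900.

$21,900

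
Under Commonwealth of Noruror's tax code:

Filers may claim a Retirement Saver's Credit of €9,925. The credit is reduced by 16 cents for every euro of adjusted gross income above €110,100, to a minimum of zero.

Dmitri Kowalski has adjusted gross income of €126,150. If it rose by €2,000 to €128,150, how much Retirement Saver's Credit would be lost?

At €126,150 — 16% of the €16,050 excess over €110,100 is €2,568; credit = €9,925 − €2,568 = €7,357.
At €128,150 — 16% of the €18,050 excess over €110,100 is €2,888; credit = €9,925 − €2,888 = €7,037.
Lost: €7,357 − €7,037 = €320.

€320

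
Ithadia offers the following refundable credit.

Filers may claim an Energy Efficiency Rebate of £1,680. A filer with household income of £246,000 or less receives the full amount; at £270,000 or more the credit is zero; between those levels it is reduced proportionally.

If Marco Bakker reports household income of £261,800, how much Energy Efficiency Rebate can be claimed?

Energy Efficiency Rebate: £261,800 is £15,800 into a £24,000 phase-out range, leaving 8,200/24,000 of the credit: £1,680 × 8,200/24,000 = £574.

£574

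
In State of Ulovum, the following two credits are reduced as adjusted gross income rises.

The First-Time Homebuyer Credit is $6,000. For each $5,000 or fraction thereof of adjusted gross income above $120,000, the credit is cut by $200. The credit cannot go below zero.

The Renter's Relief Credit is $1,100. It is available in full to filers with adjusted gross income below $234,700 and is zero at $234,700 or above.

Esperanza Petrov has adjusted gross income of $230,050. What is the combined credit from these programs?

First-Time Homebuyer Credit: income exceeds $120,000 by $110,050, which is 23 full-or-partial $5,000 increments; reduction = 23 × $200 = $4,600, leaving $1,400.
Renter's Relief Credit: $230,050 is below the $234,700 cutoff, so the full $1,100 applies.
Total: $1,400 + $1,100 = $2,500.

$2,500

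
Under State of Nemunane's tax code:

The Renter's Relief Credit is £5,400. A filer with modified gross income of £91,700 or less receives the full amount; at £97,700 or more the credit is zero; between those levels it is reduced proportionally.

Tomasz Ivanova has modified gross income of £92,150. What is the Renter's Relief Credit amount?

£4,995

Renter's Relief Credit: £92,150 is £450 into a £6,000 phase-out range, leaving 5,550/6,000 of the credit: £5,400 × 5,550/6,000 = £4,995.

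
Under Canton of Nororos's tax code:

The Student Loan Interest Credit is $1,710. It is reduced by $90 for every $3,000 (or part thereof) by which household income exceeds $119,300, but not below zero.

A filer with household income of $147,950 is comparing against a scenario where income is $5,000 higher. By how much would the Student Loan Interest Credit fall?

At $147,950 — income exceeds $119,300 by $28,650, which is 10 full-or-partial $3,000 increments; reduction = 10 × $90 = $900, leaving $810.
At $152,950 — income exceeds $119,300 by $33,650, which is 12 full-or-partial $3,000 increments; reduction = 12 × $90 = $1,080, leaving $630.
Lost: $810 − $630 = $180.

$180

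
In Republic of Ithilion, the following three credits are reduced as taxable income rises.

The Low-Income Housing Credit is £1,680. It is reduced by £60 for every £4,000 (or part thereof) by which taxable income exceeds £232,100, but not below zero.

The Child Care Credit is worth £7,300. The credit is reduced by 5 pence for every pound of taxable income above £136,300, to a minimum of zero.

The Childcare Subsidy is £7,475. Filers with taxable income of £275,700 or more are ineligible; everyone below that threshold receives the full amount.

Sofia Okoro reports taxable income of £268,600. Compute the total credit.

£9,240

Low-Income Housing Credit: income exceeds £232,100 by £36,500, which is 10 full-or-partial £4,000 increments; reduction = 10 × £60 = £600, leaving £1,080.
Child Care Credit: 5% of the £132,300 excess over £136,300 is £6,615; credit = £7,300 − £6,615 = £685.
Childcare Subsidy: £268,600 is below the £275,700 cutoff, so the full £7,475 applies.
Total: £1,080 + £685 + £7,475 = £9,240.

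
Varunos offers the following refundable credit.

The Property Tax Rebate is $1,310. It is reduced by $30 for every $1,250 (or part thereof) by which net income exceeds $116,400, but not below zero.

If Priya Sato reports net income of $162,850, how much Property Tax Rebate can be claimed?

$170

Property Tax Rebate: income exceeds $116,400 by $46,450, which is 38 full-or-partial $1,250 increments; reduction = 38 × $30 = $1,140, leaving $170.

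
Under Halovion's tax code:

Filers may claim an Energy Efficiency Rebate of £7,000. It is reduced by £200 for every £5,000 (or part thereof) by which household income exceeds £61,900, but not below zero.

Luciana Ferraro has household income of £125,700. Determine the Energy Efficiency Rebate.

£4,400

Energy Efficiency Rebate: income exceeds £61,900 by £63,800, which is 13 full-or-partial £5,000 increments; reduction = 13 × £200 = £2,600, leaving £4,400.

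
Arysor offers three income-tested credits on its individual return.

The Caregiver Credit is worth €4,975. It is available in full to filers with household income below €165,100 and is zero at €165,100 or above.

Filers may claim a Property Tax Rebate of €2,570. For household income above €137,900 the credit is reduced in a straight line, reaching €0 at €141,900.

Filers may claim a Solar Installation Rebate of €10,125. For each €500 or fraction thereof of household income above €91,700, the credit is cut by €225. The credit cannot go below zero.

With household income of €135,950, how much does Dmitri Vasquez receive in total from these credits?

Caregiver Credit: €135,950 is below the €165,100 cutoff, so the full €4,975 applies.
Property Tax Rebate: €135,950 is at or below the €137,900 threshold, so the full €2,570 applies.
Solar Installation Rebate: income exceeds €91,700 by €44,250 → 89 increments × €225 = €20,025 ≥ base, so the credit is €0.
Total: €4,975 + €2,570 + €0 = €7,545.

€7,545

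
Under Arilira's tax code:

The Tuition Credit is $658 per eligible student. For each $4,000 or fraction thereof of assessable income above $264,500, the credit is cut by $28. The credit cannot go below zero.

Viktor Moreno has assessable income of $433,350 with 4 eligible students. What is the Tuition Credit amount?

Tuition Credit: base = 4 × $658 = $2,632. income exceeds $264,500 by $168,850, which is 43 full-or-partial $4,000 increments; reduction = 43 × $28 = $1,204, leaving $1,428.

$1,428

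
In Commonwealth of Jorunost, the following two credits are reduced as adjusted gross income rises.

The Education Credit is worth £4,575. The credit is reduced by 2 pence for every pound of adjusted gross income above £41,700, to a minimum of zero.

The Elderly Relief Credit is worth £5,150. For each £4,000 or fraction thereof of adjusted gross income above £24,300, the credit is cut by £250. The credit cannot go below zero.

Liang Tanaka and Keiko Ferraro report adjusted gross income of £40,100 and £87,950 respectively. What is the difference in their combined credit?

Liang (£40,100): Education Credit: £40,100 is at or below the £41,700 threshold, so the full £4,575 applies. Elderly Relief Credit: income exceeds £24,300 by £15,800, which is 4 full-or-partial £4,000 increments; reduction = 4 × £250 = £1,000, leaving £4,150. total £4,575 + £4,150 = £8,725
Keiko (£87,950): Education Credit: 2% of the £46,250 excess over £41,700 is £925; credit = £4,575 − £925 = £3,650. Elderly Relief Credit: income exceeds £24,300 by £63,650, which is 16 full-or-partial £4,000 increments; reduction = 16 × £250 = £4,000, leaving £1,150. total £3,650 + £1,150 = £4,800
Difference: |£8,725 − £4,800| = £3,925.

£3,925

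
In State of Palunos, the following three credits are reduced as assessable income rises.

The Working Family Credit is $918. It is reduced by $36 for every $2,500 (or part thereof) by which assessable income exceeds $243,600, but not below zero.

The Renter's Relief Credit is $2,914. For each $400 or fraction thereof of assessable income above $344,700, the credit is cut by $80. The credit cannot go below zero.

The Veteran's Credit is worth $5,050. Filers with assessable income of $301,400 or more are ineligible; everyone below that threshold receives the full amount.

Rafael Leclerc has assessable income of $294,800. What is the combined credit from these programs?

Working Family Credit: income exceeds $243,600 by $51,200, which is 21 full-or-partial $2,500 increments; reduction = 21 × $36 = $756, leaving $162.
Renter's Relief Credit: $294,800 is at or below the $344,700 threshold, so the full $2,914 applies.
Veteran's Credit: $294,800 is below the $301,400 cutoff, so the full $5,050 applies.
Total: $162 + $2,914 + $5,050 = $8,126.

$8,126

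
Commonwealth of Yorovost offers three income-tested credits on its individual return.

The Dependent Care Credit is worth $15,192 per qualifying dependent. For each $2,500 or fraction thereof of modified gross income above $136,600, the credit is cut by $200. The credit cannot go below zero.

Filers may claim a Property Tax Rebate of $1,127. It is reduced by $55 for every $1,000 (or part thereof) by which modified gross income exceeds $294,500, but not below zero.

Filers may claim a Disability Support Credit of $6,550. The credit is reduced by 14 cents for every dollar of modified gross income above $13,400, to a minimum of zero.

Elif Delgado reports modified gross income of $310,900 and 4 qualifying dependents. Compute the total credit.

Dependent Care Credit: base = 4 × $15,192 = $60,768. income exceeds $136,600 by $174,300, which is 70 full-or-partial $2,500 increments; reduction = 70 × $200 = $14,000, leaving $46,768.
Property Tax Rebate: income exceeds $294,500 by $16,400, which is 17 full-or-partial $1,000 increments; reduction = 17 × $55 = $935, leaving $192.
Disability Support Credit: 14% of the $297,500 excess over $13,400 is $41,650 ≥ base, so the credit is $0.
Total: $46,768 + $192 + $0 = $46,960.

$46,960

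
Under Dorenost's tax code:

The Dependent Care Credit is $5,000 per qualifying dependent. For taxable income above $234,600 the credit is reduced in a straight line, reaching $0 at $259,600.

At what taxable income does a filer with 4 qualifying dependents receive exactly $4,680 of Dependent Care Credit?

$253,750

Full credit = 4 × $5,000 = $20,000.
$4,680 is 4,680/20,000 of the full $20,000, so 15,320/20,000 of the $25,000 range has been used: income = $234,600 + $25,000 × 15,320/20,000 = $253,750.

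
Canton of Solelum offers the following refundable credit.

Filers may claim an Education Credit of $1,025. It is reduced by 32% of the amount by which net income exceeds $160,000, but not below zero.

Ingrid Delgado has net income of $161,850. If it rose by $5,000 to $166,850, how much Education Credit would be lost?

At $161,850 — 32% of the $1,850 excess over $160,000 is $592; credit = $1,025 − $592 = $433.
At $166,850 — 32% of the $6,850 excess over $160,000 is $2,192 ≥ base, so the credit is $0.
Lost: $433 − $0 = $433.

$433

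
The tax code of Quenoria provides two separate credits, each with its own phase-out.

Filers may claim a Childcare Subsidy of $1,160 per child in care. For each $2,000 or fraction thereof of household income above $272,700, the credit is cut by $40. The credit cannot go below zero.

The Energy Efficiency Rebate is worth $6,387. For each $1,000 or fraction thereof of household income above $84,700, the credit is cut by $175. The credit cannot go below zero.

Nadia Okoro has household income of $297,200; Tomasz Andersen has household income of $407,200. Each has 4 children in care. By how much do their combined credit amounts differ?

$2,200

Nadia ($297,200): Childcare Subsidy: base = 4 × $1,160 = $4,640. income exceeds $272,700 by $24,500, which is 13 full-or-partial $2,000 increments; reduction = 13 × $40 = $520, leaving $4,120. Energy Efficiency Rebate: income exceeds $84,700 by $212,500 → 213 increments × $175 = $37,275 ≥ base, so the credit is $0. total $4,120 + $0 = $4,120
Tomasz ($407,200): Childcare Subsidy: base = 4 × $1,160 = $4,640. income exceeds $272,700 by $134,500, which is 68 full-or-partial $2,000 increments; reduction = 68 × $40 = $2,720, leaving $1,920. Energy Efficiency Rebate: income exceeds $84,700 by $322,500 → 323 increments × $175 = $56,525 ≥ base, so the credit is $0. total $1,920 + $0 = $1,920
Difference: |$4,120 − $1,920| = $2,200.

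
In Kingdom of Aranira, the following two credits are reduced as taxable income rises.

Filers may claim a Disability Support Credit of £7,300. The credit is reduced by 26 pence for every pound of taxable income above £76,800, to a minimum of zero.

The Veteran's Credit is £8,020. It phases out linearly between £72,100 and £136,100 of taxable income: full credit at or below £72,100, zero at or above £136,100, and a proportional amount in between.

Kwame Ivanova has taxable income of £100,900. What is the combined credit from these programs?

£5,445

Disability Support Credit: 26% of the £24,100 excess over £76,800 is £6,266; credit = £7,300 − £6,266 = £1,034.
Veteran's Credit: £100,900 is £28,800 into a £64,000 phase-out range, leaving 35,200/64,000 of the credit: £8,020 × 35,200/64,000 = £4,411.
Total: £1,034 + £4,411 = £5,445.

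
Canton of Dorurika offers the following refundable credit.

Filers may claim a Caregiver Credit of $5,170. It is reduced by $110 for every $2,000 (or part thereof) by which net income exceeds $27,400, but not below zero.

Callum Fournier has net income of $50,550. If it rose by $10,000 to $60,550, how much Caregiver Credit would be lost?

$550

At $50,550 — income exceeds $27,400 by $23,150, which is 12 full-or-partial $2,000 increments; reduction = 12 × $110 = $1,320, leaving $3,850.
At $60,550 — income exceeds $27,400 by $33,150, which is 17 full-or-partial $2,000 increments; reduction = 17 × $110 = $1,870, leaving $3,300.
Lost: $3,850 − $3,300 = $550.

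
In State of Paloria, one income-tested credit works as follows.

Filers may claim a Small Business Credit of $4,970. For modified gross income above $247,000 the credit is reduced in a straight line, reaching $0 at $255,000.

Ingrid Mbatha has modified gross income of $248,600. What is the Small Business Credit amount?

$3,976

Small Business Credit: $248,600 is $1,600 into a $8,000 phase-out range, leaving 6,400/8,000 of the credit: $4,970 × 6,400/8,000 = $3,976.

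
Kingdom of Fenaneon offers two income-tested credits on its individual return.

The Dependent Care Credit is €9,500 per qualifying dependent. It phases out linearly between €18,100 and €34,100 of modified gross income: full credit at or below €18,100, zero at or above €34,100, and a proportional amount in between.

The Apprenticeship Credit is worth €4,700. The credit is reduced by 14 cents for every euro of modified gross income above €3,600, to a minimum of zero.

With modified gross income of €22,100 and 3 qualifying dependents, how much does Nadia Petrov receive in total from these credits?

€23,485

Dependent Care Credit: base = 3 × €9,500 = €28,500. €22,100 is €4,000 into a €16,000 phase-out range, leaving 12,000/16,000 of the credit: €28,500 × 12,000/16,000 = €21,375.
Apprenticeship Credit: 14% of the €18,500 excess over €3,600 is €2,590; credit = €4,700 − €2,590 = €2,110.
Total: €21,375 + €2,110 = €23,485.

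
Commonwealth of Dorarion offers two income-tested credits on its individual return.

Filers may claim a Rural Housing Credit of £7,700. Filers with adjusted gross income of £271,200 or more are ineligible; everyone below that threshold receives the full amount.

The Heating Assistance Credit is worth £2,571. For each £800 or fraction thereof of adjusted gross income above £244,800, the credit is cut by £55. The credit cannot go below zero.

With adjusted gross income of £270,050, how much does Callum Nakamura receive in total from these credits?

£8,511

Rural Housing Credit: £270,050 is below the £271,200 cutoff, so the full £7,700 applies.
Heating Assistance Credit: income exceeds £244,800 by £25,250, which is 32 full-or-partial £800 increments; reduction = 32 × £55 = £1,760, leaving £811.
Total: £7,700 + £811 = £8,511.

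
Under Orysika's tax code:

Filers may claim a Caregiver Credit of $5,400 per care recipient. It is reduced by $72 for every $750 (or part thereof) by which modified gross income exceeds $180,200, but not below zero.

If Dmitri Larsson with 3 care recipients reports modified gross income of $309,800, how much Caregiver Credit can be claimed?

Caregiver Credit: base = 3 × $5,400 = $16,200. income exceeds $180,200 by $129,600, which is 173 full-or-partial $750 increments; reduction = 173 × $72 = $12,456, leaving $3,744.

$3,744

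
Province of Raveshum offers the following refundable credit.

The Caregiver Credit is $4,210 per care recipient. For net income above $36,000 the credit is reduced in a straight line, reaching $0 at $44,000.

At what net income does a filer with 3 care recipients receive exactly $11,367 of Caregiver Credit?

Full credit = 3 × $4,210 = $12,630.
$11,367 is 11,367/12,630 of the full $12,630, so 1,263/12,630 of the $8,000 range has been used: income = $36,000 + $8,000 × 1,263/12,630 = $36,800.

$36,800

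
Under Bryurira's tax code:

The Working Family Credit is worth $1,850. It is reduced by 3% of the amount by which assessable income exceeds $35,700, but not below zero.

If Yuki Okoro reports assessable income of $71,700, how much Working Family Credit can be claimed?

$770

Working Family Credit: 3% of the $36,000 excess over $35,700 is $1,080; credit = $1,850 − $1,080 = $770.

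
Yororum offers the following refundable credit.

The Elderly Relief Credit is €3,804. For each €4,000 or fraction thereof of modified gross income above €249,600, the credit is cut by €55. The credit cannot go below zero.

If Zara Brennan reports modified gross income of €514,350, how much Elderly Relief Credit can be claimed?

Elderly Relief Credit: income exceeds €249,600 by €264,750, which is 67 full-or-partial €4,000 increments; reduction = 67 × €55 = €3,685, leaving €119.

€119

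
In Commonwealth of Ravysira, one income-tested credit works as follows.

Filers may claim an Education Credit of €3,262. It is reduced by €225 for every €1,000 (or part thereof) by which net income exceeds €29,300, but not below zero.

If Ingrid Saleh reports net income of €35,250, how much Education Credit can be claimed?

€1,912

Education Credit: income exceeds €29,300 by €5,950, which is 6 full-or-partial €1,000 increments; reduction = 6 × €225 = €1,350, leaving €1,912.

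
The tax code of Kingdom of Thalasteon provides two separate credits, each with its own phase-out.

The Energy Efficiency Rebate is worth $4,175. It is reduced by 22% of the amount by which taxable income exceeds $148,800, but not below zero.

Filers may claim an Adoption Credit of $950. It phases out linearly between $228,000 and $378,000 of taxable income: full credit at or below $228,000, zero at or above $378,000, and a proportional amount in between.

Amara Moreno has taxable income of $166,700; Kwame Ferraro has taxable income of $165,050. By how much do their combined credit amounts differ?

$363

Amara ($166,700): Energy Efficiency Rebate: 22% of the $17,900 excess over $148,800 is $3,938; credit = $4,175 − $3,938 = $237. Adoption Credit: $166,700 is at or below the $228,000 threshold, so the full $950 applies. total $237 + $950 = $1,187
Kwame ($165,050): Energy Efficiency Rebate: 22% of the $16,250 excess over $148,800 is $3,575; credit = $4,175 − $3,575 = $600. Adoption Credit: $165,050 is at or below the $228,000 threshold, so the full $950 applies. total $600 + $950 = $1,550
Difference: |$1,187 − $1,550| = $363.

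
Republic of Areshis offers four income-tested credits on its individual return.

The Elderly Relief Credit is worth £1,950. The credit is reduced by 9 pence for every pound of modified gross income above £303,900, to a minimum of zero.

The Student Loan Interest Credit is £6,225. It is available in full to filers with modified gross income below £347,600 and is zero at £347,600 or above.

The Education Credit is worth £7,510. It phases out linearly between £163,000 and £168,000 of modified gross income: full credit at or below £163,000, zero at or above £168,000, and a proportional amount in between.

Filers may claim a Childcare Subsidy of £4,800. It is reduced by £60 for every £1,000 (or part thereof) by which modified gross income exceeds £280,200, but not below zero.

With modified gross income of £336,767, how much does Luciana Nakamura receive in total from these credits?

£7,605

Elderly Relief Credit: 9% of the £32,867 excess over £303,900 is £2,958.03 ≥ base, so the credit is £0.
Student Loan Interest Credit: £336,767 is below the £347,600 cutoff, so the full £6,225 applies.
Education Credit: £336,767 is at or above £168,000, so the credit is £0.
Childcare Subsidy: income exceeds £280,200 by £56,567, which is 57 full-or-partial £1,000 increments; reduction = 57 × £60 = £3,420, leaving £1,380.
Total: £0 + £6,225 + £0 + £1,380 = £7,605.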